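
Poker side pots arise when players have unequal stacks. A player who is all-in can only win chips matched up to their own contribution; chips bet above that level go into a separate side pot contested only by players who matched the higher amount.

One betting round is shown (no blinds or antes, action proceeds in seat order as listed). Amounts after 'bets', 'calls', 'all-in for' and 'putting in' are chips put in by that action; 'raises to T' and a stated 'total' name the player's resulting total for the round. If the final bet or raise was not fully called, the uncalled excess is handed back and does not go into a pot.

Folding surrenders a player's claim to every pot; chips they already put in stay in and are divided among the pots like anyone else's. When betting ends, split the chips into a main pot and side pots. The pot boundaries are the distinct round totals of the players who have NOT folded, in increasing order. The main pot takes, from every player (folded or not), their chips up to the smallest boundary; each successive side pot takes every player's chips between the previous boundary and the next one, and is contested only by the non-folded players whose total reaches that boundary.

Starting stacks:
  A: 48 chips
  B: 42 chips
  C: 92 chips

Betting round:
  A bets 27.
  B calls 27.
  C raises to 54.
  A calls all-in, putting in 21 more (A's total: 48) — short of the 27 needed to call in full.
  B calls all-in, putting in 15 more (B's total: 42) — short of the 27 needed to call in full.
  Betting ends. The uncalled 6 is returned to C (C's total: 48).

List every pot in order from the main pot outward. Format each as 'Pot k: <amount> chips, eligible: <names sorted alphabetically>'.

Contributions (after 6 returned to C): A=48, B=42, C=48
Pot levels (distinct totals of non-folded players): 42, 48
Layer 1-42: 42 each from A, B, C = 42*3 = 126 chips; eligible A, B, C
Layer 43-48: 6 each from A, C = 6*2 = 12 chips; eligible A, C

Pot 1: 126 chips, eligible: A, B, C
Pot 2: 12 chips, eligible: A, C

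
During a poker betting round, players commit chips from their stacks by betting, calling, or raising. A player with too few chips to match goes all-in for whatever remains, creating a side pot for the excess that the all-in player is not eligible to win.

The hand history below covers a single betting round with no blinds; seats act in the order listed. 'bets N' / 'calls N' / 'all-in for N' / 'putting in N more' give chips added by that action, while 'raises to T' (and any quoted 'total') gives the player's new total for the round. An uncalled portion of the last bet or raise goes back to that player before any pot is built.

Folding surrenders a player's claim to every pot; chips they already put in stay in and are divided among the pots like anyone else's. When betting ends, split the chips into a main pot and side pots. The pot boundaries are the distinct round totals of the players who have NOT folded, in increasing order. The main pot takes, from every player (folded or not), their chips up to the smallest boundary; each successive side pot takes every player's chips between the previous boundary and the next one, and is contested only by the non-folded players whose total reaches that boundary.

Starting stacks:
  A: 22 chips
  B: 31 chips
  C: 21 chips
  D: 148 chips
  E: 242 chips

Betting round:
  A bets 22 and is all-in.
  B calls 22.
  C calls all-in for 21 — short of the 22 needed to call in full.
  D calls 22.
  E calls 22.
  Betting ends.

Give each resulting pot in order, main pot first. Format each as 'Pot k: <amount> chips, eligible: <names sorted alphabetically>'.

Pot 1: 105 chips, eligible: A, B, C, D, E
Pot 2: 4 chips, eligible: A, B, D, E

Derivation:
Contributions: A=22, B=22, C=21, D=22, E=22
Pot levels (distinct totals of non-folded players): 21, 22
Layer 1-21: 21 each from A, B, C, D, E = 21*5 = 105 chips; eligible A, B, C, D, E
Layer 22-22: 1 each from A, B, D, E = 1*4 = 4 chips; eligible A, B, D, E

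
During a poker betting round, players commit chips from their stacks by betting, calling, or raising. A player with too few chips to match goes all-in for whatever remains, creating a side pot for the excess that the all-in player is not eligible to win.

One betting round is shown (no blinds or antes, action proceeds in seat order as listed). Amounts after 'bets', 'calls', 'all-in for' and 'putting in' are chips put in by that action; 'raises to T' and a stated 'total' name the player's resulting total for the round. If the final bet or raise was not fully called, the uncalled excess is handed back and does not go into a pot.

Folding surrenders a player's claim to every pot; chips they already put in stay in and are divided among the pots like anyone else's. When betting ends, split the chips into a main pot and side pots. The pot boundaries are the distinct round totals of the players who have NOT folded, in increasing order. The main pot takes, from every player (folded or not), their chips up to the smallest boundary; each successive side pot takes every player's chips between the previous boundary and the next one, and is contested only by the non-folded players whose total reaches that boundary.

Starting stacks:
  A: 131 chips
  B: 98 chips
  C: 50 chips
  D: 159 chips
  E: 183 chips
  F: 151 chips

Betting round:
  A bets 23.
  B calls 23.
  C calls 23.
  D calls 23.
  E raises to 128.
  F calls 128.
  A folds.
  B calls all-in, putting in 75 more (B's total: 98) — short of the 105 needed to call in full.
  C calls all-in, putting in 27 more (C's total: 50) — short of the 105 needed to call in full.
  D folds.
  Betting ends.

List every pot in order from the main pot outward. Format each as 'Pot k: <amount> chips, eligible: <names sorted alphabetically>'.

Contributions: A=23, B=98, C=50, D=23, E=128, F=128
Folded: A, D
Pot levels (distinct totals of non-folded players): 50, 98, 128
Layer 1-50: A 23 + B 50 + C 50 + D 23 + E 50 + F 50 = 246 chips; eligible B, C, E, F
Layer 51-98: 48 each from B, E, F = 48*3 = 144 chips; eligible B, E, F
Layer 99-128: 30 each from E, F = 30*2 = 60 chips; eligible E, F

Pot 1: 246 chips, eligible: B, C, E, F
Pot 2: 144 chips, eligible: B, E, F
Pot 3: 60 chips, eligible: E, F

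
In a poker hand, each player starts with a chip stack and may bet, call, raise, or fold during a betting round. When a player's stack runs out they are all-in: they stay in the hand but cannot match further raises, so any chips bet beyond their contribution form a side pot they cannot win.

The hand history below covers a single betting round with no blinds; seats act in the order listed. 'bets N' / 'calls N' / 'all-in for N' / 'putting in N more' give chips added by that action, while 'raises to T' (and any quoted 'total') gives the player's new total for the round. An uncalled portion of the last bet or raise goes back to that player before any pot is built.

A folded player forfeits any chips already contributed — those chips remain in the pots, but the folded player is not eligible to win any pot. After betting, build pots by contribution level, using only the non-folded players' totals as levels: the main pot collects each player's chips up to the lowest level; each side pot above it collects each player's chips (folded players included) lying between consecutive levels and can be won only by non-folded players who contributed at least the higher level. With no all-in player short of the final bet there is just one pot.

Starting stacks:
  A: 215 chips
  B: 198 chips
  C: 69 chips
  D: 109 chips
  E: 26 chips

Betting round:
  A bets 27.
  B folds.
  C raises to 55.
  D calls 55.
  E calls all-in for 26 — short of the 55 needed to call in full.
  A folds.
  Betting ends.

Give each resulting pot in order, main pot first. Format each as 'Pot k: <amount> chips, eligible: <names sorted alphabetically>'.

Contributions: A=27, C=55, D=55, E=26
Folded: A, B
Pot levels (distinct totals of non-folded players): 26, 55
Layer 1-26: 26 each from A, C, D, E = 26*4 = 104 chips; eligible C, D, E
Layer 27-55: A 1 + C 29 + D 29 = 59 chips; eligible C, D

Pot 1: 104 chips, eligible: C, D, E
Pot 2: 59 chips, eligible: C, D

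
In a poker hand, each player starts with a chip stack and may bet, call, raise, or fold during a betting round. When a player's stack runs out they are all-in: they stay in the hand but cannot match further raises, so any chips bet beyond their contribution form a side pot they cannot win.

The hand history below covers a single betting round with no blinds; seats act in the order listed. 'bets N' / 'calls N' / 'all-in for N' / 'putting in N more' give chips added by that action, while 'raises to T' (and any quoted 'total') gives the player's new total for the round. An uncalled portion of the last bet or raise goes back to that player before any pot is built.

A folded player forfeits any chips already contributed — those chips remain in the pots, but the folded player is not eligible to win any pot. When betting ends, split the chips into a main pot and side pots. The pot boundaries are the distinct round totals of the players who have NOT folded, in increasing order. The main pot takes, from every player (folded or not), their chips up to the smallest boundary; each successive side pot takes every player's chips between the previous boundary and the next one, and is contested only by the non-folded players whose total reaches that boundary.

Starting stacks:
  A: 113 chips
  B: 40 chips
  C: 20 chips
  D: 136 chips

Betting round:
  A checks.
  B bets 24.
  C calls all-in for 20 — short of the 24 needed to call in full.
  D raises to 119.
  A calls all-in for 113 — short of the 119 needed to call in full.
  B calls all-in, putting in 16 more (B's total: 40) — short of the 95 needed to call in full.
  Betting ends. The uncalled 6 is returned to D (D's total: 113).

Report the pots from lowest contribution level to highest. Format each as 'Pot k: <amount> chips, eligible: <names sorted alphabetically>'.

Contributions (after 6 returned to D): A=113, B=40, C=20, D=113
Pot levels (distinct totals of non-folded players): 20, 40, 113
Layer 1-20: 20 each from A, B, C, D = 20*4 = 80 chips; eligible A, B, C, D
Layer 21-40: 20 each from A, B, D = 20*3 = 60 chips; eligible A, B, D
Layer 41-113: 73 each from A, D = 73*2 = 146 chips; eligible A, D

Pot 1: 80 chips, eligible: A, B, C, D
Pot 2: 60 chips, eligible: A, B, D
Pot 3: 146 chips, eligible: A, D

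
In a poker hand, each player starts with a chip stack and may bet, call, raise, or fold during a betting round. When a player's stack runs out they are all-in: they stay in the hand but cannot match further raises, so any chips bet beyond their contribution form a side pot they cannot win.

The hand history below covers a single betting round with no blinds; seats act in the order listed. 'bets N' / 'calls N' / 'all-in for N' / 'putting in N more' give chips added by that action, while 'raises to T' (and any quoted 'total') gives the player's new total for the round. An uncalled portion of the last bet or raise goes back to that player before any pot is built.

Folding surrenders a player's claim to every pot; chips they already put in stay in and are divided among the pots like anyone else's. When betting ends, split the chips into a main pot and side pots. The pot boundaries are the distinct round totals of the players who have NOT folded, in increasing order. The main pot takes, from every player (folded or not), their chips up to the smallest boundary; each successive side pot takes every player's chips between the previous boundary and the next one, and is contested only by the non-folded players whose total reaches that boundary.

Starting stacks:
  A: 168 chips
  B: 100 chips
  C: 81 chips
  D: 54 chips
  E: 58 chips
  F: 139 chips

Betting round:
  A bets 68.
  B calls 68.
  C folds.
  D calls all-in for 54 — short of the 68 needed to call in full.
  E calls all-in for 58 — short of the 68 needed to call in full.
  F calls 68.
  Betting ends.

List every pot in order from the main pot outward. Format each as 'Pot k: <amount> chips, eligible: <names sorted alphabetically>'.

Contributions: A=68, B=68, D=54, E=58, F=68
Folded: C
Pot levels (distinct totals of non-folded players): 54, 58, 68
Layer 1-54: 54 each from A, B, D, E, F = 54*5 = 270 chips; eligible A, B, D, E, F
Layer 55-58: 4 each from A, B, E, F = 4*4 = 16 chips; eligible A, B, E, F
Layer 59-68: 10 each from A, B, F = 10*3 = 30 chips; eligible A, B, F

Pot 1: 270 chips, eligible: A, B, D, E, F
Pot 2: 16 chips, eligible: A, B, E, F
Pot 3: 30 chips, eligible: A, B, F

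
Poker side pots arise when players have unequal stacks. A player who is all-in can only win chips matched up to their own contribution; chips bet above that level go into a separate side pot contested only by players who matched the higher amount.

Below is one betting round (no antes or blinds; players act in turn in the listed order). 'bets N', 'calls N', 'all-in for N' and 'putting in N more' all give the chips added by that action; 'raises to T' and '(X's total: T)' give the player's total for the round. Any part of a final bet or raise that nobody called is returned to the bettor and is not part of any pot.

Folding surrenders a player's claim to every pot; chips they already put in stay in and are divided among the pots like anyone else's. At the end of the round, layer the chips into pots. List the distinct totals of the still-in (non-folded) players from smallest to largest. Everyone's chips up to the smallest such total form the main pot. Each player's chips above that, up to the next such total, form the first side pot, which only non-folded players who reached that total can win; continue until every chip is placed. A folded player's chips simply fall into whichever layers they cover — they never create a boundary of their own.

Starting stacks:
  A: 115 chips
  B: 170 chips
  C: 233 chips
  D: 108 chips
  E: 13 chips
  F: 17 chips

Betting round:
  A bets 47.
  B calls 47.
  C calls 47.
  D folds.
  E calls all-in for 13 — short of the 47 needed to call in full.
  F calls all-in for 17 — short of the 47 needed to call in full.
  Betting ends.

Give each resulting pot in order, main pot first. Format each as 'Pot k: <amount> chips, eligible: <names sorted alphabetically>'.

Contributions: A=47, B=47, C=47, E=13, F=17
Folded: D
Pot levels (distinct totals of non-folded players): 13, 17, 47
Layer 1-13: 13 each from A, B, C, E, F = 13*5 = 65 chips; eligible A, B, C, E, F
Layer 14-17: 4 each from A, B, C, F = 4*4 = 16 chips; eligible A, B, C, F
Layer 18-47: 30 each from A, B, C = 30*3 = 90 chips; eligible A, B, C

Pot 1: 65 chips, eligible: A, B, C, E, F
Pot 2: 16 chips, eligible: A, B, C, F
Pot 3: 90 chips, eligible: A, B, C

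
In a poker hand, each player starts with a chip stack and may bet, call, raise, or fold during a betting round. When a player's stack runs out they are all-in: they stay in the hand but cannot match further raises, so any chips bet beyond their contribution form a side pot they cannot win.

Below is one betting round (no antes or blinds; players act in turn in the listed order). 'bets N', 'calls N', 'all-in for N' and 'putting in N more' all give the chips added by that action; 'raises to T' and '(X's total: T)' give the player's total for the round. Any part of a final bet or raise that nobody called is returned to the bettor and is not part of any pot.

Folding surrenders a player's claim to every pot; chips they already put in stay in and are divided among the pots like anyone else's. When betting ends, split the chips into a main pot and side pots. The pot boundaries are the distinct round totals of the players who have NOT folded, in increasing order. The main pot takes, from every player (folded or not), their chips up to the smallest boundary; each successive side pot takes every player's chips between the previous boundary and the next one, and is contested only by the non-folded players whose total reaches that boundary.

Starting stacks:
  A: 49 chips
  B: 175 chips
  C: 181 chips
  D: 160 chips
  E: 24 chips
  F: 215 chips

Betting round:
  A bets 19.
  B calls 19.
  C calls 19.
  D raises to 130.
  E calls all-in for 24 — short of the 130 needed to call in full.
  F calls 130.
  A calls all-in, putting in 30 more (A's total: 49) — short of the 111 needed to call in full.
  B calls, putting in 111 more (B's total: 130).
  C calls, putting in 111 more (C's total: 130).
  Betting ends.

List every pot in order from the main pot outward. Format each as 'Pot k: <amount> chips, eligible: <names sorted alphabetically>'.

Pot 1: 144 chips, eligible: A, B, C, D, E, F
Pot 2: 125 chips, eligible: A, B, C, D, F
Pot 3: 324 chips, eligible: B, C, D, F

Derivation:
Contributions: A=49, B=130, C=130, D=130, E=24, F=130
Pot levels (distinct totals of non-folded players): 24, 49, 130
Layer 1-24: 24 each from A, B, C, D, E, F = 24*6 = 144 chips; eligible A, B, C, D, E, F
Layer 25-49: 25 each from A, B, C, D, F = 25*5 = 125 chips; eligible A, B, C, D, F
Layer 50-130: 81 each from B, C, D, F = 81*4 = 324 chips; eligible B, C, D, F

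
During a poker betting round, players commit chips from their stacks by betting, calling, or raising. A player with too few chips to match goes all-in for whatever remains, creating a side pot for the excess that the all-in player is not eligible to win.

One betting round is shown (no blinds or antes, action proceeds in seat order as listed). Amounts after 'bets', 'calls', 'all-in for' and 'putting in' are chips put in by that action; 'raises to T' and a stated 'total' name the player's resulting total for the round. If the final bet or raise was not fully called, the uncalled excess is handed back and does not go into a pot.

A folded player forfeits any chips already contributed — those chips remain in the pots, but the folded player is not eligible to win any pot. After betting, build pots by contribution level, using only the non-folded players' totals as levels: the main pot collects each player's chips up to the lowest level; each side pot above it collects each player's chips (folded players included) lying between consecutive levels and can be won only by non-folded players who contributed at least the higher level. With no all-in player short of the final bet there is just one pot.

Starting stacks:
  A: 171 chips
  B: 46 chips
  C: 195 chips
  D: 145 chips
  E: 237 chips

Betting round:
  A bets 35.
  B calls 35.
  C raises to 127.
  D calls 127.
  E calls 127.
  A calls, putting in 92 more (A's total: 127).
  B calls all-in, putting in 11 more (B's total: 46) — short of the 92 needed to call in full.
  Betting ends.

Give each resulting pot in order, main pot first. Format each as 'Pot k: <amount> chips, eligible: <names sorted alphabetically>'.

Pot 1: 230 chips, eligible: A, B, C, D, E
Pot 2: 324 chips, eligible: A, C, D, E

Derivation:
Contributions: A=127, B=46, C=127, D=127, E=127
Pot levels (distinct totals of non-folded players): 46, 127
Layer 1-46: 46 each from A, B, C, D, E = 46*5 = 230 chips; eligible A, B, C, D, E
Layer 47-127: 81 each from A, C, D, E = 81*4 = 324 chips; eligible A, C, D, E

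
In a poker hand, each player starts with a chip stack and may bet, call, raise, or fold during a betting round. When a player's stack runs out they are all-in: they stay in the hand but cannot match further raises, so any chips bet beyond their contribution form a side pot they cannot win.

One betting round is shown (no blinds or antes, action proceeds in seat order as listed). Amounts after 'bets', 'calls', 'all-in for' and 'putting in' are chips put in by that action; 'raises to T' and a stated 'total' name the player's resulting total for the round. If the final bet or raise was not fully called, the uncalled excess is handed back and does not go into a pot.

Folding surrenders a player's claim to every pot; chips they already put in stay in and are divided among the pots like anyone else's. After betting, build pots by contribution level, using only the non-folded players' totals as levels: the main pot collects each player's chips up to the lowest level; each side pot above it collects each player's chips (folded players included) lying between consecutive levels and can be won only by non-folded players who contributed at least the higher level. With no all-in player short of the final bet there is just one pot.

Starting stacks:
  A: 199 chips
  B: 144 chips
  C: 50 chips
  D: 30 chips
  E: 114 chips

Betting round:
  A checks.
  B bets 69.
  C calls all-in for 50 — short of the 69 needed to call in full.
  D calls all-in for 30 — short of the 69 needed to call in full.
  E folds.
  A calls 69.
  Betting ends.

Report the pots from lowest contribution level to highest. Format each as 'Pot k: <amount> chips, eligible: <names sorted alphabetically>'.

Pot 1: 120 chips, eligible: A, B, C, D
Pot 2: 60 chips, eligible: A, B, C
Pot 3: 38 chips, eligible: A, B

Derivation:
Contributions: A=69, B=69, C=50, D=30
Folded: E
Pot levels (distinct totals of non-folded players): 30, 50, 69
Layer 1-30: 30 each from A, B, C, D = 30*4 = 120 chips; eligible A, B, C, D
Layer 31-50: 20 each from A, B, C = 20*3 = 60 chips; eligible A, B, C
Layer 51-69: 19 each from A, B = 19*2 = 38 chips; eligible A, B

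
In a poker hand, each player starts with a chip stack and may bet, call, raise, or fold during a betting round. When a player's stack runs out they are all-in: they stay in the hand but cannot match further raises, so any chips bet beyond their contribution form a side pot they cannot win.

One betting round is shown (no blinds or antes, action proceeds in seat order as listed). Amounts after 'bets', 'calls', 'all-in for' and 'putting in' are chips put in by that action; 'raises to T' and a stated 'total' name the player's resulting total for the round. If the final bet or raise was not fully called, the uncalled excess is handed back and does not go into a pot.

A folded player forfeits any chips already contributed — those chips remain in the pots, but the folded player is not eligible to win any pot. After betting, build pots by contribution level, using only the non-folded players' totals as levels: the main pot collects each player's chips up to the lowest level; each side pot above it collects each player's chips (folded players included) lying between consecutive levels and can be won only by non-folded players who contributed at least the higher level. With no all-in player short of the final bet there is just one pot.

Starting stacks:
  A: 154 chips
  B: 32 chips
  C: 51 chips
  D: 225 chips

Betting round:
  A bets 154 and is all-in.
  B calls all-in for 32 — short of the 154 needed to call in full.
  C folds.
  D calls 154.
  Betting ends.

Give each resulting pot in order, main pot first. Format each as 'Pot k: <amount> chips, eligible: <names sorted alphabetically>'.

Pot 1: 96 chips, eligible: A, B, D
Pot 2: 244 chips, eligible: A, D

Derivation:
Contributions: A=154, B=32, D=154
Folded: C
Pot levels (distinct totals of non-folded players): 32, 154
Layer 1-32: 32 each from A, B, D = 32*3 = 96 chips; eligible A, B, D
Layer 33-154: 122 each from A, D = 122*2 = 244 chips; eligible A, D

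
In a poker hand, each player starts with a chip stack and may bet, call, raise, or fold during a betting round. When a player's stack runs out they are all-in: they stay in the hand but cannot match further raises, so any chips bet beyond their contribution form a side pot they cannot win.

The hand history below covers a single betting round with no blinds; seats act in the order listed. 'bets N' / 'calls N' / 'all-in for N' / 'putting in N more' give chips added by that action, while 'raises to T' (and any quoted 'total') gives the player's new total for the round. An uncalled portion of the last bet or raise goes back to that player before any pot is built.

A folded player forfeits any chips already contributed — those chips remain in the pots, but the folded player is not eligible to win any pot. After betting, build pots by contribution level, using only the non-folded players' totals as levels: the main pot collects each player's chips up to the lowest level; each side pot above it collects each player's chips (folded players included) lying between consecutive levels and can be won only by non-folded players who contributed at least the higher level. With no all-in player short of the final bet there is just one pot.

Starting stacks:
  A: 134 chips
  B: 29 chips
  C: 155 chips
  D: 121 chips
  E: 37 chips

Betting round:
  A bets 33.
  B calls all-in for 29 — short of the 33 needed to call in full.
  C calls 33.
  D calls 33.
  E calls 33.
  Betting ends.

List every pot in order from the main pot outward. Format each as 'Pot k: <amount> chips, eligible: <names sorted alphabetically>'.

Pot 1: 145 chips, eligible: A, B, C, D, E
Pot 2: 16 chips, eligible: A, C, D, E

Derivation:
Contributions: A=33, B=29, C=33, D=33, E=33
Pot levels (distinct totals of non-folded players): 29, 33
Layer 1-29: 29 each from A, B, C, D, E = 29*5 = 145 chips; eligible A, B, C, D, E
Layer 30-33: 4 each from A, C, D, E = 4*4 = 16 chips; eligible A, C, D, E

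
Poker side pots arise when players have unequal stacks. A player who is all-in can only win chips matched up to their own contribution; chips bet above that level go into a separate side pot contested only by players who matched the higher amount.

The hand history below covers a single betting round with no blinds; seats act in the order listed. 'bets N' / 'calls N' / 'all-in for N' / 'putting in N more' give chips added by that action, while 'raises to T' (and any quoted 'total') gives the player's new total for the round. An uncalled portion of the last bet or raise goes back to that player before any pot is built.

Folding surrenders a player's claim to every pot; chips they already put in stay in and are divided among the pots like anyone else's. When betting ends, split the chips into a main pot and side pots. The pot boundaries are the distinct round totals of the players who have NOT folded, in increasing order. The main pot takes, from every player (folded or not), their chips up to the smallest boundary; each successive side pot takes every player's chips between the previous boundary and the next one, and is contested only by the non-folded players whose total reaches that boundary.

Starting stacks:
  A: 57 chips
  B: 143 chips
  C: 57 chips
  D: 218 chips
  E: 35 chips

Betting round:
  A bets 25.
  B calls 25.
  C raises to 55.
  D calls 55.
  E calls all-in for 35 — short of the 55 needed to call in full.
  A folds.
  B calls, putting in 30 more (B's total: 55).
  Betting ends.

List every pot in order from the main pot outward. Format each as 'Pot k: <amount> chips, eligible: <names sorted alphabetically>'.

Pot 1: 165 chips, eligible: B, C, D, E
Pot 2: 60 chips, eligible: B, C, D

Derivation:
Contributions: A=25, B=55, C=55, D=55, E=35
Folded: A
Pot levels (distinct totals of non-folded players): 35, 55
Layer 1-35: A 25 + B 35 + C 35 + D 35 + E 35 = 165 chips; eligible B, C, D, E
Layer 36-55: 20 each from B, C, D = 20*3 = 60 chips; eligible B, C, D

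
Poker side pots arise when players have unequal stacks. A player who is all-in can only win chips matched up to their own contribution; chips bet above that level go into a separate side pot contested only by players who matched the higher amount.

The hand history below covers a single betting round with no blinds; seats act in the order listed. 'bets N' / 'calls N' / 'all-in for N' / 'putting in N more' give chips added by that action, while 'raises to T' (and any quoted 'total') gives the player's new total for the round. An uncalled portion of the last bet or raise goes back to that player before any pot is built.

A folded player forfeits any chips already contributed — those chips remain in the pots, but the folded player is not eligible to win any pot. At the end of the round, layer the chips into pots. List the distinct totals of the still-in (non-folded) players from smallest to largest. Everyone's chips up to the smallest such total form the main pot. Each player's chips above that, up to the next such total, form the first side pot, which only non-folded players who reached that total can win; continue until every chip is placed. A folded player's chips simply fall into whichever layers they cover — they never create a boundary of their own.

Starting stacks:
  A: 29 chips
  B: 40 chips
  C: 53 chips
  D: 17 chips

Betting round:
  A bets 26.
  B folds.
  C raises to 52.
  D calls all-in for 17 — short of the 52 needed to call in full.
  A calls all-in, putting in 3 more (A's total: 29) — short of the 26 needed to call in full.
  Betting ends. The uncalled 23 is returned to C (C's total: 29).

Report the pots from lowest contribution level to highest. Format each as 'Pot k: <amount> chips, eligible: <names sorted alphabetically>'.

Pot 1: 51 chips, eligible: A, C, D
Pot 2: 24 chips, eligible: A, C

Derivation:
Contributions (after 23 returned to C): A=29, C=29, D=17
Folded: B
Pot levels (distinct totals of non-folded players): 17, 29
Layer 1-17: 17 each from A, C, D = 17*3 = 51 chips; eligible A, C, D
Layer 18-29: 12 each from A, C = 12*2 = 24 chips; eligible A, C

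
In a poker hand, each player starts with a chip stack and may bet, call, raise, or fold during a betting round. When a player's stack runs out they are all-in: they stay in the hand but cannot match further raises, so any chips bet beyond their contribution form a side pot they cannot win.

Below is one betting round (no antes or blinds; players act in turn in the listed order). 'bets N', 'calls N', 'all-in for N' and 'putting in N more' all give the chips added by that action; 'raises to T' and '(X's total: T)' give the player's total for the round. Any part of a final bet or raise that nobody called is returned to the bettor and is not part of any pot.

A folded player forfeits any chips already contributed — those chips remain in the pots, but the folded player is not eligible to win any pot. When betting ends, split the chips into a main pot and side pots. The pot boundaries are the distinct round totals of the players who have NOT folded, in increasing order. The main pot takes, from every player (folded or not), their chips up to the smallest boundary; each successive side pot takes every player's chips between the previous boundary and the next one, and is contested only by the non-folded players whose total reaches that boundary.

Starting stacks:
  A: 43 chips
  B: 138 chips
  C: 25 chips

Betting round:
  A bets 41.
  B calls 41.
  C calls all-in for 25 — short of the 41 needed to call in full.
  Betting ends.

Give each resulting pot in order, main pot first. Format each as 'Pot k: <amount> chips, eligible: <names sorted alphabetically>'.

Contributions: A=41, B=41, C=25
Pot levels (distinct totals of non-folded players): 25, 41
Layer 1-25: 25 each from A, B, C = 25*3 = 75 chips; eligible A, B, C
Layer 26-41: 16 each from A, B = 16*2 = 32 chips; eligible A, B

Pot 1: 75 chips, eligible: A, B, C
Pot 2: 32 chips, eligible: A, B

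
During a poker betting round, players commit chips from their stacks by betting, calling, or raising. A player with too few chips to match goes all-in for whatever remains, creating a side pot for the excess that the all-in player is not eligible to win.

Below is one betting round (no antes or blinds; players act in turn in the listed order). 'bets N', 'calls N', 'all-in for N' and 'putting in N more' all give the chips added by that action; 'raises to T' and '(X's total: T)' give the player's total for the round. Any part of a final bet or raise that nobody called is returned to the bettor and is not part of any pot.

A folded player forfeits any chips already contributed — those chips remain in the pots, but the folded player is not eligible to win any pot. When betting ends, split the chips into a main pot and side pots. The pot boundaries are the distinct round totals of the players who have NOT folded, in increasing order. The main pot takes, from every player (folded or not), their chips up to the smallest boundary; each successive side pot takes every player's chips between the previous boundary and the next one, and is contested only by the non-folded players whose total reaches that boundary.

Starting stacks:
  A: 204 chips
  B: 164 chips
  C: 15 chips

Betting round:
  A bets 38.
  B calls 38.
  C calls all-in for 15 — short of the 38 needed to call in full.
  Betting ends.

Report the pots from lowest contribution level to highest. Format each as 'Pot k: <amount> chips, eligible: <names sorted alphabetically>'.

Contributions: A=38, B=38, C=15
Pot levels (distinct totals of non-folded players): 15, 38
Layer 1-15: 15 each from A, B, C = 15*3 = 45 chips; eligible A, B, C
Layer 16-38: 23 each from A, B = 23*2 = 46 chips; eligible A, B

Pot 1: 45 chips, eligible: A, B, C
Pot 2: 46 chips, eligible: A, B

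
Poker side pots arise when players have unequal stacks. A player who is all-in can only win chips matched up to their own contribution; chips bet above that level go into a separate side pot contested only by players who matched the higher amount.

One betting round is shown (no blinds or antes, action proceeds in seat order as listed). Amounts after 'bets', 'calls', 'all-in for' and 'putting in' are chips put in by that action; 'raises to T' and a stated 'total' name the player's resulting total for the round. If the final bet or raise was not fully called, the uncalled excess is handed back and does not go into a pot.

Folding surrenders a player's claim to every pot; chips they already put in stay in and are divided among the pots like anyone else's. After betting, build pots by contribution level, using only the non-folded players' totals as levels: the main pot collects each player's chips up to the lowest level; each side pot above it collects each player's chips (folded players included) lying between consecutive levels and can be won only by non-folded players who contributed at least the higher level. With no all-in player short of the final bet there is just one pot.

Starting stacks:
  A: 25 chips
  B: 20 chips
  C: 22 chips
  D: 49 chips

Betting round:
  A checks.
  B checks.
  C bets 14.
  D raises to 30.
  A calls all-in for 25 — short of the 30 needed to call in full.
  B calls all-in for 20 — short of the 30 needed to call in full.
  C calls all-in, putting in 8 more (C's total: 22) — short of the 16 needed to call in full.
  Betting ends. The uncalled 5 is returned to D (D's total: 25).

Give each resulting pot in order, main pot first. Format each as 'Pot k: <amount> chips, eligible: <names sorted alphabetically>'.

Pot 1: 80 chips, eligible: A, B, C, D
Pot 2: 6 chips, eligible: A, C, D
Pot 3: 6 chips, eligible: A, D

Derivation:
Contributions (after 5 returned to D): A=25, B=20, C=22, D=25
Pot levels (distinct totals of non-folded players): 20, 22, 25
Layer 1-20: 20 each from A, B, C, D = 20*4 = 80 chips; eligible A, B, C, D
Layer 21-22: 2 each from A, C, D = 2*3 = 6 chips; eligible A, C, D
Layer 23-25: 3 each from A, D = 3*2 = 6 chips; eligible A, D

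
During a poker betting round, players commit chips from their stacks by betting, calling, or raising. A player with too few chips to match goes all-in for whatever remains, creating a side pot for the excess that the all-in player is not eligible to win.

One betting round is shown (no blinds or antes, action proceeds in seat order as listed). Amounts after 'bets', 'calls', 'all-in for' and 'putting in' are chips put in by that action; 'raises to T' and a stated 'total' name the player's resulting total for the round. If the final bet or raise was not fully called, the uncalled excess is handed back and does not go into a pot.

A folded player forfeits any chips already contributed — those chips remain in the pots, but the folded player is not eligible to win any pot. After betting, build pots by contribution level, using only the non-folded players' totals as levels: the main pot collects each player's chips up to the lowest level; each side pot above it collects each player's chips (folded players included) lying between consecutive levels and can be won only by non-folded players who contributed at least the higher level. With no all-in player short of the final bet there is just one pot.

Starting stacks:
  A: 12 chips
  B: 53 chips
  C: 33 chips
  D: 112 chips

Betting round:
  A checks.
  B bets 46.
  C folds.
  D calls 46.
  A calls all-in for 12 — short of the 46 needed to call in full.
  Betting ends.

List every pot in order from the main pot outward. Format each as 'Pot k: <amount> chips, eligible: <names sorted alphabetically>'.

Pot 1: 36 chips, eligible: A, B, D
Pot 2: 68 chips, eligible: B, D

Derivation:
Contributions: A=12, B=46, D=46
Folded: C
Pot levels (distinct totals of non-folded players): 12, 46
Layer 1-12: 12 each from A, B, D = 12*3 = 36 chips; eligible A, B, D
Layer 13-46: 34 each from B, D = 34*2 = 68 chips; eligible B, D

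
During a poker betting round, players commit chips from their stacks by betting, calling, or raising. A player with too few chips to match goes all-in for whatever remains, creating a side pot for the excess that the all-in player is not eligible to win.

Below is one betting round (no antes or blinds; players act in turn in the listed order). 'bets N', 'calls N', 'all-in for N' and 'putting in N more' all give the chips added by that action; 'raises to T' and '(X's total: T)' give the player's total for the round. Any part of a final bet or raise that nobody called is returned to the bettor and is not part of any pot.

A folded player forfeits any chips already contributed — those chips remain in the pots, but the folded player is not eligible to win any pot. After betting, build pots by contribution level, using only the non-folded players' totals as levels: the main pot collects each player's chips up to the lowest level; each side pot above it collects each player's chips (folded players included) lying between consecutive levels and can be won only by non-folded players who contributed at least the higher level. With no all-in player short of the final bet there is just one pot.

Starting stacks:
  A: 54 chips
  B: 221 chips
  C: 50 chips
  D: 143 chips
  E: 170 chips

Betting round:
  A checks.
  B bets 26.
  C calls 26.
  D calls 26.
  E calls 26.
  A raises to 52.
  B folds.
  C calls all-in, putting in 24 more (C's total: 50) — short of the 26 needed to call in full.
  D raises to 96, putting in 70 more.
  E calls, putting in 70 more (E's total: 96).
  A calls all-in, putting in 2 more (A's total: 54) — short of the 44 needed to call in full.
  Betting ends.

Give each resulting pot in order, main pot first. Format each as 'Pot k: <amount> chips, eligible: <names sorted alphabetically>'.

Contributions: A=54, B=26, C=50, D=96, E=96
Folded: B
Pot levels (distinct totals of non-folded players): 50, 54, 96
Layer 1-50: A 50 + B 26 + C 50 + D 50 + E 50 = 226 chips; eligible A, C, D, E
Layer 51-54: 4 each from A, D, E = 4*3 = 12 chips; eligible A, D, E
Layer 55-96: 42 each from D, E = 42*2 = 84 chips; eligible D, E

Pot 1: 226 chips, eligible: A, C, D, E
Pot 2: 12 chips, eligible: A, D, E
Pot 3: 84 chips, eligible: D, E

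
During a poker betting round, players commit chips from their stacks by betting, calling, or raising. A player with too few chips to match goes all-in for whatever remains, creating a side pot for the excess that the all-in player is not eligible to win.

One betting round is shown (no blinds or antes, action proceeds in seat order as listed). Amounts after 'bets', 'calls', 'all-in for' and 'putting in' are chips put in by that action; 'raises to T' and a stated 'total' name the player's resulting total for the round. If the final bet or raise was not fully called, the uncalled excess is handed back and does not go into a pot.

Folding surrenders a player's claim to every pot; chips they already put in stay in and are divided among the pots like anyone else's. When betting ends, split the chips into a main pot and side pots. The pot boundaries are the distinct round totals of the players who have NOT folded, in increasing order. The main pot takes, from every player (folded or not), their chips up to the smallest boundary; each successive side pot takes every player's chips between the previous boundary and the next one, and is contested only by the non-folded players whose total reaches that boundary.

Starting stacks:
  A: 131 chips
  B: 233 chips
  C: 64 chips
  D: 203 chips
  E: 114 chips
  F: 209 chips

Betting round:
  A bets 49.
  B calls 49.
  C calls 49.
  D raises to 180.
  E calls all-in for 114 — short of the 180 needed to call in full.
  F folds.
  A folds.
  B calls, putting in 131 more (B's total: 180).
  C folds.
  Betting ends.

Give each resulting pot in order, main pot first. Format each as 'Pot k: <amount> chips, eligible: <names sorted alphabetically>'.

Contributions: A=49, B=180, C=49, D=180, E=114
Folded: A, C, F
Pot levels (distinct totals of non-folded players): 114, 180
Layer 1-114: A 49 + B 114 + C 49 + D 114 + E 114 = 440 chips; eligible B, D, E
Layer 115-180: 66 each from B, D = 66*2 = 132 chips; eligible B, D

Pot 1: 440 chips, eligible: B, D, E
Pot 2: 132 chips, eligible: B, D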